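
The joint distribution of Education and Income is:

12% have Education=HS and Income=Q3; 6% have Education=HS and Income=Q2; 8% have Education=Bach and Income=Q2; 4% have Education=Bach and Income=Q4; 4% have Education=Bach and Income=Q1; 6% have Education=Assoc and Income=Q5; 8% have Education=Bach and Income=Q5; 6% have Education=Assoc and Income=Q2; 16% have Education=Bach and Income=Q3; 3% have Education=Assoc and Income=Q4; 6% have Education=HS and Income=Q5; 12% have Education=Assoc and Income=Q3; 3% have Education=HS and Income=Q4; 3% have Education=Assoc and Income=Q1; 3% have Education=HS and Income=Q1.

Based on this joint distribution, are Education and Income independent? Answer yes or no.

Every cell satisfies P(Education,Income) = P(Education)·P(Income). For instance P(Education=Bach) = 0.40, P(Income=Q2) = 0.20, and 0.40×0.20 = 0.08 matches the joint entry. So Education and Income are independent.

yes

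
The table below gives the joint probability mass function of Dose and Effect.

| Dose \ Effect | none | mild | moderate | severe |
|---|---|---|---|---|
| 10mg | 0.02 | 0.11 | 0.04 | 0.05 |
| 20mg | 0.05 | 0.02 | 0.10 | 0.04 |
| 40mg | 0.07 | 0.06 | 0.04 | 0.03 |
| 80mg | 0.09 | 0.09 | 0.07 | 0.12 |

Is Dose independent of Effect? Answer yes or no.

P(Dose=10mg) = 0.22 and P(Effect=mild) = 0.28, so their product is 0.0616, but P(Dose=10mg, Effect=mild) = 0.11. Since these differ, Dose and Effect are not independent.

no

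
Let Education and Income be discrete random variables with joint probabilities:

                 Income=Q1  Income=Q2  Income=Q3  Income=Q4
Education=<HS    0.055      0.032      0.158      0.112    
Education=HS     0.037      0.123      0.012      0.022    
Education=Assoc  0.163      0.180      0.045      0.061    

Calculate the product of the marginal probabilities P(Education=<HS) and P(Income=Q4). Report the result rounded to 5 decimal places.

0.06962

P(Education=<HS) = 0.055 + 0.032 + 0.158 + 0.112 = 0.357.
P(Income=Q4) = 0.112 + 0.022 + 0.061 = 0.195.
Product: 0.357 × 0.195 = 0.06962.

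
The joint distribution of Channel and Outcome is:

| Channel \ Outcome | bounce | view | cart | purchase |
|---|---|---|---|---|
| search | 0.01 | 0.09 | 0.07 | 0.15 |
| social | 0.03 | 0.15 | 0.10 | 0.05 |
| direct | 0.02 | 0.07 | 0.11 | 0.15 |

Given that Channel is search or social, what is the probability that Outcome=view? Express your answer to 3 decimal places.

P(Channel=search) = 0.01 + 0.09 + 0.07 + 0.15 = 0.32.
P(Channel=social) = 0.03 + 0.15 + 0.10 + 0.05 = 0.33.
P(Channel ∈ {search, social}) = 0.32 + 0.33 = 0.65; P(Outcome=view, Channel ∈ {search, social}) = 0.09 + 0.15 = 0.24.
P(Outcome=view | Channel ∈ {search, social}) = 0.24/0.65 = 0.369.

0.369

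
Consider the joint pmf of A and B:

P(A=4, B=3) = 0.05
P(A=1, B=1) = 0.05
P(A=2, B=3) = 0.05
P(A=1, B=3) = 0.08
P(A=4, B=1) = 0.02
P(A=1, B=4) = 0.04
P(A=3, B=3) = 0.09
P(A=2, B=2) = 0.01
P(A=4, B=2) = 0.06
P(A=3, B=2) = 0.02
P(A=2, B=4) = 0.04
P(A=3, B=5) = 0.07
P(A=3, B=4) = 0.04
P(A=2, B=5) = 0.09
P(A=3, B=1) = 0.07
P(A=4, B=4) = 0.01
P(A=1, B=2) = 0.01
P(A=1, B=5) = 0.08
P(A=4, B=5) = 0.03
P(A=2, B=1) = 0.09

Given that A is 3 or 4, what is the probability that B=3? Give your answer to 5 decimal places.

0.30435

P(A=3) = 0.07 + 0.02 + 0.09 + 0.04 + 0.07 = 0.29.
P(A=4) = 0.02 + 0.06 + 0.05 + 0.01 + 0.03 = 0.17.
P(A ∈ {3, 4}) = 0.29 + 0.17 = 0.46; P(B=3, A ∈ {3, 4}) = 0.09 + 0.05 = 0.14.
P(B=3 | A ∈ {3, 4}) = 0.14/0.46 = 0.30435.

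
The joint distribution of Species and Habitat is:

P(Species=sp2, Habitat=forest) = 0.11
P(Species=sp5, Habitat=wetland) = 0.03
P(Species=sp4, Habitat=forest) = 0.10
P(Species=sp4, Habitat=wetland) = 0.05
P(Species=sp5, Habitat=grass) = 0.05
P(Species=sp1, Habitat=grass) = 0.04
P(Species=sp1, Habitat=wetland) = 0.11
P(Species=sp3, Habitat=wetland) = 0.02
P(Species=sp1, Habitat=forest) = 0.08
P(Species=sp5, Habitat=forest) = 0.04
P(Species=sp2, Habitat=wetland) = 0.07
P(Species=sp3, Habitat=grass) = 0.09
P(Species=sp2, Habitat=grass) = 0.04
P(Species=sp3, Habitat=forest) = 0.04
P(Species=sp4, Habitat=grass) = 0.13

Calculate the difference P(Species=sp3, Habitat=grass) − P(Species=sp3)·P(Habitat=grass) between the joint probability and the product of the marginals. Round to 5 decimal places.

0.03750

P(Species=sp3) = 0.04 + 0.09 + 0.02 = 0.15.
P(Habitat=grass) = 0.04 + 0.04 + 0.09 + 0.13 + 0.05 = 0.35.
P(Species=sp3, Habitat=grass) − P(Species=sp3)P(Habitat=grass) = 0.09 − 0.15×0.35 = 0.03750.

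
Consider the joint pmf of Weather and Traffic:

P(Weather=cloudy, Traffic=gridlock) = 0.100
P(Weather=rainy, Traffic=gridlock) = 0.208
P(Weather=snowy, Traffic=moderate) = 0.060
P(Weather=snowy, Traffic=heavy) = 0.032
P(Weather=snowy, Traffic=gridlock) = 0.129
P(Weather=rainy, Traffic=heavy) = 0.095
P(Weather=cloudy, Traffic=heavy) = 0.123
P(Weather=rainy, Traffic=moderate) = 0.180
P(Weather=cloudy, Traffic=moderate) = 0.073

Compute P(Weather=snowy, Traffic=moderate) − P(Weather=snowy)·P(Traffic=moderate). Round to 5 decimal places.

P(Weather=snowy) = 0.060 + 0.032 + 0.129 = 0.221.
P(Traffic=moderate) = 0.073 + 0.180 + 0.060 = 0.313.
P(Weather=snowy, Traffic=moderate) − P(Weather=snowy)P(Traffic=moderate) = 0.060 − 0.221×0.313 = -0.00917.

-0.00917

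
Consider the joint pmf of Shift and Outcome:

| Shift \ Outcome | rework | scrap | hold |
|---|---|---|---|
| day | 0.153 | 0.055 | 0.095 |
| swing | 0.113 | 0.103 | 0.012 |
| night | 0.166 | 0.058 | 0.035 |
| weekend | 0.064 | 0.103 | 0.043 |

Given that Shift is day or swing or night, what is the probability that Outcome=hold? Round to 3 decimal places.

P(Shift=day) = 0.153 + 0.055 + 0.095 = 0.303.
P(Shift=swing) = 0.113 + 0.103 + 0.012 = 0.228.
P(Shift=night) = 0.166 + 0.058 + 0.035 = 0.259.
P(Shift ∈ {day, swing, night}) = 0.303 + 0.228 + 0.259 = 0.790; P(Outcome=hold, Shift ∈ {day, swing, night}) = 0.095 + 0.012 + 0.035 = 0.142.
P(Outcome=hold | Shift ∈ {day, swing, night}) = 0.142/0.790 = 0.180.

0.180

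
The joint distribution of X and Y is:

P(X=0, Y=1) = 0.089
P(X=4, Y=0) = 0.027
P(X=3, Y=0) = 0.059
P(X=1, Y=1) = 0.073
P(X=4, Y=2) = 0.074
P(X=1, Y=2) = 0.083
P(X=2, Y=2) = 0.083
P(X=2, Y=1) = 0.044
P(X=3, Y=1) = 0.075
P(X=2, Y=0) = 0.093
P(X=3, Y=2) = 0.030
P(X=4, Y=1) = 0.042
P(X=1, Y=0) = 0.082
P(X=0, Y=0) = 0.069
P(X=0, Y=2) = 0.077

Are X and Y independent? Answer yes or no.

no

P(X=2) = 0.220 and P(Y=1) = 0.323, so their product is 0.07106, but P(X=2, Y=1) = 0.044. Since these differ, X and Y are not independent.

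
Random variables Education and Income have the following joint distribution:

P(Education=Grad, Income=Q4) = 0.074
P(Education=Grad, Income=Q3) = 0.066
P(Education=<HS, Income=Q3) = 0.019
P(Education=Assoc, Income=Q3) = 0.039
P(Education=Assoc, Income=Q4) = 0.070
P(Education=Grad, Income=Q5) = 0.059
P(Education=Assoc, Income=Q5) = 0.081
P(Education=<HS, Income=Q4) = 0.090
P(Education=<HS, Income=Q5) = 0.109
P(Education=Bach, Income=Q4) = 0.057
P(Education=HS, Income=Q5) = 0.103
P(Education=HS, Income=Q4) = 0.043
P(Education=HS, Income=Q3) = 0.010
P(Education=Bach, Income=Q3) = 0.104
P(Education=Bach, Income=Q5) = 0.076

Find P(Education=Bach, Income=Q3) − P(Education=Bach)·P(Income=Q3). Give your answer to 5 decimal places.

P(Education=Bach) = 0.104 + 0.057 + 0.076 = 0.237.
P(Income=Q3) = 0.019 + 0.010 + 0.039 + 0.104 + 0.066 = 0.238.
P(Education=Bach, Income=Q3) − P(Education=Bach)P(Income=Q3) = 0.104 − 0.237×0.238 = 0.04759.

0.04759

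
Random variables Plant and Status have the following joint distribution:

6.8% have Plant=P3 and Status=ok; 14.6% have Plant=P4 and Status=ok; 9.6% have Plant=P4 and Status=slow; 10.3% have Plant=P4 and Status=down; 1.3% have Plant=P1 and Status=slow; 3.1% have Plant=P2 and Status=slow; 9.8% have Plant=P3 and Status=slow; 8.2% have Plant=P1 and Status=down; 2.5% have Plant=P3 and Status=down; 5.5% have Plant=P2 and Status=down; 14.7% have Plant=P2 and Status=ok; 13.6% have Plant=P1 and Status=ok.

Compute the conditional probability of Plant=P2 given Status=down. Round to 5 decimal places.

P(Status=down) = 0.082 + 0.055 + 0.025 + 0.103 = 0.265.
P(Plant=P2 | Status=down) = 0.055/0.265 = 0.20755.

0.20755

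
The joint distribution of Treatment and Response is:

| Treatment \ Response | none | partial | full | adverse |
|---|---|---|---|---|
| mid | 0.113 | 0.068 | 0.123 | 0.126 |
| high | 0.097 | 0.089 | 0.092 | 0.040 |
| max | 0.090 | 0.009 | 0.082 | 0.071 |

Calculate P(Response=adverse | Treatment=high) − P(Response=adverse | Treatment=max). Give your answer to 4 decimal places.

P(Treatment=high) = 0.097 + 0.089 + 0.092 + 0.040 = 0.318; P(Response=adverse | Treatment=high) = 0.040/0.318 = 0.12579.
P(Treatment=max) = 0.090 + 0.009 + 0.082 + 0.071 = 0.252; P(Response=adverse | Treatment=max) = 0.071/0.252 = 0.28175.
Difference = -0.1560.

-0.1560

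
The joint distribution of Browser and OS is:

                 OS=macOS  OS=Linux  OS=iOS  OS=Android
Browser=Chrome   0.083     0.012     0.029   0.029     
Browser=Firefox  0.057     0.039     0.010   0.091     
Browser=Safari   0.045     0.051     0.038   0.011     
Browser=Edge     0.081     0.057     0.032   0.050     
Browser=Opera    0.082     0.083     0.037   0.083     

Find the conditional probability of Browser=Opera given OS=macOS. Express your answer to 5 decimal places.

0.23563

P(OS=macOS) = 0.083 + 0.057 + 0.045 + 0.081 + 0.082 = 0.348.
P(Browser=Opera | OS=macOS) = 0.082/0.348 = 0.23563.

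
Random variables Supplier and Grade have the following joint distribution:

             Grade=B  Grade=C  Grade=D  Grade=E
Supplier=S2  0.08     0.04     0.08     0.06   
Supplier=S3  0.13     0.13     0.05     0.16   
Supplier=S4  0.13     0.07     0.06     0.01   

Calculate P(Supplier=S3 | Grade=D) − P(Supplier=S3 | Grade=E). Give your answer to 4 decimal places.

-0.4325

P(Grade=D) = 0.08 + 0.05 + 0.06 = 0.19; P(Supplier=S3 | Grade=D) = 0.05/0.19 = 0.26316.
P(Grade=E) = 0.06 + 0.16 + 0.01 = 0.23; P(Supplier=S3 | Grade=E) = 0.16/0.23 = 0.69565.
Difference = -0.4325.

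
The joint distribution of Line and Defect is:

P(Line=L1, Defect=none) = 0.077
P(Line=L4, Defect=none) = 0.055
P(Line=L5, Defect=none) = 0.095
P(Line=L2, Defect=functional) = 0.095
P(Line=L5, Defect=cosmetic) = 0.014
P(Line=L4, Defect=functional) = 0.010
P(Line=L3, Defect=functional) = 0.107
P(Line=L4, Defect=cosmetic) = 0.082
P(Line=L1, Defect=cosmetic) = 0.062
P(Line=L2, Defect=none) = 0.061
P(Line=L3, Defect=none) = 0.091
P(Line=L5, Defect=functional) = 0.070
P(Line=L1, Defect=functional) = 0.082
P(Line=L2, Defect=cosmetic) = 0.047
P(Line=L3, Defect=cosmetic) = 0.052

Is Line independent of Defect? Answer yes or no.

no

P(Line=L4) = 0.147 and P(Defect=cosmetic) = 0.257, so their product is 0.03778, but P(Line=L4, Defect=cosmetic) = 0.082. Since these differ, Line and Defect are not independent.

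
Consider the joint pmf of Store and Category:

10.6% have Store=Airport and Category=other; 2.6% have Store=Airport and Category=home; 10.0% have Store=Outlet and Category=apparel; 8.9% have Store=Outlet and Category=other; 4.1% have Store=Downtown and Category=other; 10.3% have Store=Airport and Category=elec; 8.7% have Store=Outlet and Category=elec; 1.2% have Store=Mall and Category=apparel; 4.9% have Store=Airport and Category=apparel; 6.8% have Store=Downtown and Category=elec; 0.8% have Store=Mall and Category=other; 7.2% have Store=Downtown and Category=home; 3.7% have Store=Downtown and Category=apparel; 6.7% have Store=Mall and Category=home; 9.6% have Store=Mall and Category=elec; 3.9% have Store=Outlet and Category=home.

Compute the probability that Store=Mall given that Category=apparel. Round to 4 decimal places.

P(Category=apparel) = 0.037 + 0.012 + 0.049 + 0.100 = 0.198.
P(Store=Mall | Category=apparel) = 0.012/0.198 = 0.0606.

0.0606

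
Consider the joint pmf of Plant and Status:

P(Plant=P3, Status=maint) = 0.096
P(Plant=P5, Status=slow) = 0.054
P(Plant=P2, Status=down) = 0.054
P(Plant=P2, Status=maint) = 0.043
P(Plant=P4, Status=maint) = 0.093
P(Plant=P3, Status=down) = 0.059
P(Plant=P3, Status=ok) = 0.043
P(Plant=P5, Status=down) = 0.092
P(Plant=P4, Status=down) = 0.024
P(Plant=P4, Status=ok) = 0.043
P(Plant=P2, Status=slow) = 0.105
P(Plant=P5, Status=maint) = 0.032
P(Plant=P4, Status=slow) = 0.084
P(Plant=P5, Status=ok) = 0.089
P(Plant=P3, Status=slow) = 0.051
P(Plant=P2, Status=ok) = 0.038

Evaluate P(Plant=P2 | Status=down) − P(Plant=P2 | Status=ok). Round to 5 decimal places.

0.05740

P(Status=down) = 0.054 + 0.059 + 0.024 + 0.092 = 0.229; P(Plant=P2 | Status=down) = 0.054/0.229 = 0.235808.
P(Status=ok) = 0.038 + 0.043 + 0.043 + 0.089 = 0.213; P(Plant=P2 | Status=ok) = 0.038/0.213 = 0.178404.
Difference = 0.05740.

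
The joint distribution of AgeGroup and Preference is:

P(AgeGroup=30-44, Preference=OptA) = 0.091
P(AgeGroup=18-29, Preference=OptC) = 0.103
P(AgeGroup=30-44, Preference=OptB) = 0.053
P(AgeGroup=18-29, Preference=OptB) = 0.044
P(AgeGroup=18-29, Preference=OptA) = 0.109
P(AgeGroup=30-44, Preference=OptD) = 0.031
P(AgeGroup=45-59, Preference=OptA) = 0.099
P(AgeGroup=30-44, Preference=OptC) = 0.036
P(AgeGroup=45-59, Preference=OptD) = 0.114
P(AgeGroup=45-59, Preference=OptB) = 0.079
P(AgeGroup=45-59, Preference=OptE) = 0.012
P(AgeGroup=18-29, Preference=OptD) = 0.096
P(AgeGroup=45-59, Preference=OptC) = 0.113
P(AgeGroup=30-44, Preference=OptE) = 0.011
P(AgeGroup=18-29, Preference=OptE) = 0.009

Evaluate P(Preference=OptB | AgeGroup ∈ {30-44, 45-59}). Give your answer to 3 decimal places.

P(AgeGroup=30-44) = 0.091 + 0.053 + 0.036 + 0.031 + 0.011 = 0.222.
P(AgeGroup=45-59) = 0.099 + 0.079 + 0.113 + 0.114 + 0.012 = 0.417.
P(AgeGroup ∈ {30-44, 45-59}) = 0.222 + 0.417 = 0.639; P(Preference=OptB, AgeGroup ∈ {30-44, 45-59}) = 0.053 + 0.079 = 0.132.
P(Preference=OptB | AgeGroup ∈ {30-44, 45-59}) = 0.132/0.639 = 0.207.

0.207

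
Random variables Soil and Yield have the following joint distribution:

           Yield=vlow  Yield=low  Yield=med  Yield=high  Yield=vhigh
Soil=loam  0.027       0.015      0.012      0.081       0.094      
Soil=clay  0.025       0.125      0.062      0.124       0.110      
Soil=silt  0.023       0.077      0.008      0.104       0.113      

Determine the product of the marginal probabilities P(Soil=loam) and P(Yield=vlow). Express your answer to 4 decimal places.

P(Soil=loam) = 0.027 + 0.015 + 0.012 + 0.081 + 0.094 = 0.229.
P(Yield=vlow) = 0.027 + 0.025 + 0.023 = 0.075.
Product: 0.229 × 0.075 = 0.0172.

0.0172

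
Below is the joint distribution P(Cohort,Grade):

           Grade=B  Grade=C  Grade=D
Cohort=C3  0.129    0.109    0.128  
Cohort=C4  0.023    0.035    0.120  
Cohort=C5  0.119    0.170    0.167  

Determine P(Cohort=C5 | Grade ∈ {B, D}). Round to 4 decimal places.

0.4169

P(Grade=B) = 0.129 + 0.023 + 0.119 = 0.271.
P(Grade=D) = 0.128 + 0.120 + 0.167 = 0.415.
P(Grade ∈ {B, D}) = 0.271 + 0.415 = 0.686; P(Cohort=C5, Grade ∈ {B, D}) = 0.119 + 0.167 = 0.286.
P(Cohort=C5 | Grade ∈ {B, D}) = 0.286/0.686 = 0.4169.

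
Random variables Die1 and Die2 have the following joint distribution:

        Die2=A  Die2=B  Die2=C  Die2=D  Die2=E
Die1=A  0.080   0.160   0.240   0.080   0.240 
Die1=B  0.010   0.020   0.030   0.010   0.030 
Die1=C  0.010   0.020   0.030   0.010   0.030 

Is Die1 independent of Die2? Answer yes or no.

Every cell satisfies P(Die1,Die2) = P(Die1)·P(Die2). For instance P(Die1=A) = 0.800, P(Die2=C) = 0.300, and 0.800×0.300 = 0.240 matches the joint entry. So Die1 and Die2 are independent.

yes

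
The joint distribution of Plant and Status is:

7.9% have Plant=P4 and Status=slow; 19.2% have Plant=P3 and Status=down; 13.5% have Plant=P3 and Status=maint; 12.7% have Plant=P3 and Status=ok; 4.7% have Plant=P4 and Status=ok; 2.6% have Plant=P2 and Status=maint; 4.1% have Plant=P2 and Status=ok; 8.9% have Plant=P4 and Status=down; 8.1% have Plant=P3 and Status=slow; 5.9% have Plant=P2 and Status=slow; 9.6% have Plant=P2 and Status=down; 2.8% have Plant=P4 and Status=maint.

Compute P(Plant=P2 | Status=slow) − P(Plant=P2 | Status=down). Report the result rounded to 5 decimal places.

0.01476

P(Status=slow) = 0.059 + 0.081 + 0.079 = 0.219; P(Plant=P2 | Status=slow) = 0.059/0.219 = 0.269406.
P(Status=down) = 0.096 + 0.192 + 0.089 = 0.377; P(Plant=P2 | Status=down) = 0.096/0.377 = 0.254642.
Difference = 0.01476.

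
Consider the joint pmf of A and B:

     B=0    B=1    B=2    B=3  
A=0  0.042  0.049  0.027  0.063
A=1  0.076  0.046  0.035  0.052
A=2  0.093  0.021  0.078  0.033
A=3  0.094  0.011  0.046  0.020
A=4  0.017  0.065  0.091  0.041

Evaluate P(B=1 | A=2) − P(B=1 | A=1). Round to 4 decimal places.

P(A=2) = 0.093 + 0.021 + 0.078 + 0.033 = 0.225; P(B=1 | A=2) = 0.021/0.225 = 0.09333.
P(A=1) = 0.076 + 0.046 + 0.035 + 0.052 = 0.209; P(B=1 | A=1) = 0.046/0.209 = 0.22010.
Difference = -0.1268.

-0.1268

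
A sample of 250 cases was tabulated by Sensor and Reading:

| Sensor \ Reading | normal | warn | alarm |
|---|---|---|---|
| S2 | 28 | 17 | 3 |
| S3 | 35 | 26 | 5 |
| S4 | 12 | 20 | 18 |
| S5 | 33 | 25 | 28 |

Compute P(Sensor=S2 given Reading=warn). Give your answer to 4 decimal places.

0.1932

Total with Reading=warn: 17 + 26 + 20 + 25 = 88.
P(Sensor=S2 | Reading=warn) = 17/88 = 0.1932.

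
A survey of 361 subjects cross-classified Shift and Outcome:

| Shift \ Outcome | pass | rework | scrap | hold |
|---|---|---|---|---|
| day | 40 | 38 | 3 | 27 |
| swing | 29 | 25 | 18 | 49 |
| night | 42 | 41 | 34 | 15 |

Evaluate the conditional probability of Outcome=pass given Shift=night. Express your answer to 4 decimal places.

0.3182

Total with Shift=night: 42 + 41 + 34 + 15 = 132.
P(Outcome=pass | Shift=night) = 42/132 = 0.3182.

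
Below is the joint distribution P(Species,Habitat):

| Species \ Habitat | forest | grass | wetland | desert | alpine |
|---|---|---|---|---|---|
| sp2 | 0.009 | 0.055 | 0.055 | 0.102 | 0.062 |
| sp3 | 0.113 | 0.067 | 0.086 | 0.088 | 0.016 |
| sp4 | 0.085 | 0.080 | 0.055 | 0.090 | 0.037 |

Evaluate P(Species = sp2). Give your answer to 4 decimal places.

P(Species=sp2) = 0.009 + 0.055 + 0.055 + 0.102 + 0.062 = 0.283.

0.2830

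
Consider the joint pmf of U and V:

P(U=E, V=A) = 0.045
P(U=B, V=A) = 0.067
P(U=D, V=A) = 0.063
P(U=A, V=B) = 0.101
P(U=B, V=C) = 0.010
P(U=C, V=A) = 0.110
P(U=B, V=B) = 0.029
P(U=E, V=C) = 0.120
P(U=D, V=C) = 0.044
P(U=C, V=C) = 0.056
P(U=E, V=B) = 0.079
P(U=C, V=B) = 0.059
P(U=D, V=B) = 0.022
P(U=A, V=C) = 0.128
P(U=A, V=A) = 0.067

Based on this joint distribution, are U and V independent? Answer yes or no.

no

P(U=E) = 0.244 and P(V=A) = 0.352, so their product is 0.08589, but P(U=E, V=A) = 0.045. Since these differ, U and V are not independent.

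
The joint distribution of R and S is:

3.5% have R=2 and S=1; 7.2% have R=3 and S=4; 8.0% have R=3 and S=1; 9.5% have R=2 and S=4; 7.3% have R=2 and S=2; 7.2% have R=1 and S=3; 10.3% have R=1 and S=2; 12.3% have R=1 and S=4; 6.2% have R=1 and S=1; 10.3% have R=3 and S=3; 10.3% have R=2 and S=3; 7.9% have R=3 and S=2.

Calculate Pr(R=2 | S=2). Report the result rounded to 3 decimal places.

P(S=2) = 0.103 + 0.073 + 0.079 = 0.255.
P(R=2 | S=2) = 0.073/0.255 = 0.286.

0.286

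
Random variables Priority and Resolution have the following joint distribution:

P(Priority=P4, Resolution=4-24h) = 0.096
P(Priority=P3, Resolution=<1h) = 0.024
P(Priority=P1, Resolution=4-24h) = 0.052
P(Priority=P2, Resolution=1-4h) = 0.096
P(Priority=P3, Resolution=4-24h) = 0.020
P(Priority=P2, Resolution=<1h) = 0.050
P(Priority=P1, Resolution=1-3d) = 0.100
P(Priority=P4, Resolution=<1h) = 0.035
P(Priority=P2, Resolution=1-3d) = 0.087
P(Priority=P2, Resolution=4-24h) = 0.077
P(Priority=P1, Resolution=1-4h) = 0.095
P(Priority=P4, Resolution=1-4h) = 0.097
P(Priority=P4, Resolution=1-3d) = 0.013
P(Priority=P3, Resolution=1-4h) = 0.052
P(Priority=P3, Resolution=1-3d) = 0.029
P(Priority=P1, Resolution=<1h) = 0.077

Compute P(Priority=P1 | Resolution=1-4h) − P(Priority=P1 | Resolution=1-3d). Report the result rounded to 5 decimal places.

P(Resolution=1-4h) = 0.095 + 0.096 + 0.052 + 0.097 = 0.340; P(Priority=P1 | Resolution=1-4h) = 0.095/0.340 = 0.279412.
P(Resolution=1-3d) = 0.100 + 0.087 + 0.029 + 0.013 = 0.229; P(Priority=P1 | Resolution=1-3d) = 0.100/0.229 = 0.436681.
Difference = -0.15727.

-0.15727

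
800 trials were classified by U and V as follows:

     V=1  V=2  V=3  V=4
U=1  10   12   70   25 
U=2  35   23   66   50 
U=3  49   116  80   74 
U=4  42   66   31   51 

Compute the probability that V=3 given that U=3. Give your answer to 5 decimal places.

0.25078

Total with U=3: 49 + 116 + 80 + 74 = 319.
P(V=3 | U=3) = 80/319 = 0.25078.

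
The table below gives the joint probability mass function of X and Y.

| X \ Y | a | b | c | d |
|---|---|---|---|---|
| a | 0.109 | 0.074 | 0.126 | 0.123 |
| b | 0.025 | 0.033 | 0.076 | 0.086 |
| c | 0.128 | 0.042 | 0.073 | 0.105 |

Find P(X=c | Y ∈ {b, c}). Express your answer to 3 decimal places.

P(Y=b) = 0.074 + 0.033 + 0.042 = 0.149.
P(Y=c) = 0.126 + 0.076 + 0.073 = 0.275.
P(Y ∈ {b, c}) = 0.149 + 0.275 = 0.424; P(X=c, Y ∈ {b, c}) = 0.042 + 0.073 = 0.115.
P(X=c | Y ∈ {b, c}) = 0.115/0.424 = 0.271.

0.271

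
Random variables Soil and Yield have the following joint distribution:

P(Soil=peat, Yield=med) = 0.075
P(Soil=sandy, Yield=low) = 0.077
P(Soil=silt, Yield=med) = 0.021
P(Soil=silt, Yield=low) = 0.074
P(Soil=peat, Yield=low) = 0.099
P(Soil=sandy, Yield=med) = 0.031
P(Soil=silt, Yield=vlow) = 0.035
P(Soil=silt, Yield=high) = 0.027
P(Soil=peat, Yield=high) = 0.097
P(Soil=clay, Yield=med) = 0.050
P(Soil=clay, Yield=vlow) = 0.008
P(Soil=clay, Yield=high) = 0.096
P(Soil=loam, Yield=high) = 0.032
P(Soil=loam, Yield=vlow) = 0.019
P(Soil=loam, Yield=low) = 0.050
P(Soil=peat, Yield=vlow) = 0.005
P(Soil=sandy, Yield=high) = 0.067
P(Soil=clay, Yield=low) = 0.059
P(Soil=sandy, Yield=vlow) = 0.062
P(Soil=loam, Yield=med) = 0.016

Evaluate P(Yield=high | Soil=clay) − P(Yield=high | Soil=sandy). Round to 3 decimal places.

0.168

P(Soil=clay) = 0.008 + 0.059 + 0.050 + 0.096 = 0.213; P(Yield=high | Soil=clay) = 0.096/0.213 = 0.4507.
P(Soil=sandy) = 0.062 + 0.077 + 0.031 + 0.067 = 0.237; P(Yield=high | Soil=sandy) = 0.067/0.237 = 0.2827.
Difference = 0.168.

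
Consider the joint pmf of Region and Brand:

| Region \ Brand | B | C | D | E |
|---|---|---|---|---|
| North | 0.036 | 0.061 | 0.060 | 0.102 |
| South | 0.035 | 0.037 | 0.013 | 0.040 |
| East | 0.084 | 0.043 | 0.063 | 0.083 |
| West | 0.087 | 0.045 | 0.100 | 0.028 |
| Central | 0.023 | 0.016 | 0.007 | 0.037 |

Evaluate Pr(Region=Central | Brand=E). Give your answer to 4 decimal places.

0.1276

P(Brand=E) = 0.102 + 0.040 + 0.083 + 0.028 + 0.037 = 0.290.
P(Region=Central | Brand=E) = 0.037/0.290 = 0.1276.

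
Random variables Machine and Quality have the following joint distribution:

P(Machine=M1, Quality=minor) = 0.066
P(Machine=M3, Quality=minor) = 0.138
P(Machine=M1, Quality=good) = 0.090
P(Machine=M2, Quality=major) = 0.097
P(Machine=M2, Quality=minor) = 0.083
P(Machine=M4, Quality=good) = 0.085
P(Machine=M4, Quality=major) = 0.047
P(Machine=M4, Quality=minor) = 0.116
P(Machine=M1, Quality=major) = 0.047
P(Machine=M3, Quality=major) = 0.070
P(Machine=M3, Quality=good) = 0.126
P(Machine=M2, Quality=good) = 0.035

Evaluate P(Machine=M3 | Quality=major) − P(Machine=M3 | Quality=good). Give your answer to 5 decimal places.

-0.10680

P(Quality=major) = 0.047 + 0.097 + 0.070 + 0.047 = 0.261; P(Machine=M3 | Quality=major) = 0.070/0.261 = 0.268199.
P(Quality=good) = 0.090 + 0.035 + 0.126 + 0.085 = 0.336; P(Machine=M3 | Quality=good) = 0.126/0.336 = 0.375000.
Difference = -0.10680.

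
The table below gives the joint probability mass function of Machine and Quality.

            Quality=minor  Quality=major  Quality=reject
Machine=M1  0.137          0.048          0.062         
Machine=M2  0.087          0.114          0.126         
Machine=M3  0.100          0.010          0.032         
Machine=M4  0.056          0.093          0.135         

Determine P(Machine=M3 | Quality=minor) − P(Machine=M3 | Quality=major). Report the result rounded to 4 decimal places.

0.2254

P(Quality=minor) = 0.137 + 0.087 + 0.100 + 0.056 = 0.380; P(Machine=M3 | Quality=minor) = 0.100/0.380 = 0.26316.
P(Quality=major) = 0.048 + 0.114 + 0.010 + 0.093 = 0.265; P(Machine=M3 | Quality=major) = 0.010/0.265 = 0.03774.
Difference = 0.2254.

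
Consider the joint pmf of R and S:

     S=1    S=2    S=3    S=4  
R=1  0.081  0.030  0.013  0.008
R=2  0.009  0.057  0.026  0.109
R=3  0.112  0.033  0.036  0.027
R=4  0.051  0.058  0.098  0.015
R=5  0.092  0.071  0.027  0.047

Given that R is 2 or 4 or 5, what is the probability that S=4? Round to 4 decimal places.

P(R=2) = 0.009 + 0.057 + 0.026 + 0.109 = 0.201.
P(R=4) = 0.051 + 0.058 + 0.098 + 0.015 = 0.222.
P(R=5) = 0.092 + 0.071 + 0.027 + 0.047 = 0.237.
P(R ∈ {2, 4, 5}) = 0.201 + 0.222 + 0.237 = 0.660; P(S=4, R ∈ {2, 4, 5}) = 0.109 + 0.015 + 0.047 = 0.171.
P(S=4 | R ∈ {2, 4, 5}) = 0.171/0.660 = 0.2591.

0.2591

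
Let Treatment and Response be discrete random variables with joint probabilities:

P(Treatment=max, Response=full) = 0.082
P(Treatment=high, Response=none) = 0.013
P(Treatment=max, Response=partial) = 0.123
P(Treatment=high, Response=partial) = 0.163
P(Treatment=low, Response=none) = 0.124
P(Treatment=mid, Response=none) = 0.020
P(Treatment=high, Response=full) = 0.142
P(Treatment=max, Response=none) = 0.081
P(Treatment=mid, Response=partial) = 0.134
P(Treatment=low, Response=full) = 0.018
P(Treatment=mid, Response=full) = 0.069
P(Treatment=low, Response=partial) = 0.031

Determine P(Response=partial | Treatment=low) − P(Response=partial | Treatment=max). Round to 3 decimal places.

-0.251

P(Treatment=low) = 0.124 + 0.031 + 0.018 = 0.173; P(Response=partial | Treatment=low) = 0.031/0.173 = 0.1792.
P(Treatment=max) = 0.081 + 0.123 + 0.082 = 0.286; P(Response=partial | Treatment=max) = 0.123/0.286 = 0.4301.
Difference = -0.251.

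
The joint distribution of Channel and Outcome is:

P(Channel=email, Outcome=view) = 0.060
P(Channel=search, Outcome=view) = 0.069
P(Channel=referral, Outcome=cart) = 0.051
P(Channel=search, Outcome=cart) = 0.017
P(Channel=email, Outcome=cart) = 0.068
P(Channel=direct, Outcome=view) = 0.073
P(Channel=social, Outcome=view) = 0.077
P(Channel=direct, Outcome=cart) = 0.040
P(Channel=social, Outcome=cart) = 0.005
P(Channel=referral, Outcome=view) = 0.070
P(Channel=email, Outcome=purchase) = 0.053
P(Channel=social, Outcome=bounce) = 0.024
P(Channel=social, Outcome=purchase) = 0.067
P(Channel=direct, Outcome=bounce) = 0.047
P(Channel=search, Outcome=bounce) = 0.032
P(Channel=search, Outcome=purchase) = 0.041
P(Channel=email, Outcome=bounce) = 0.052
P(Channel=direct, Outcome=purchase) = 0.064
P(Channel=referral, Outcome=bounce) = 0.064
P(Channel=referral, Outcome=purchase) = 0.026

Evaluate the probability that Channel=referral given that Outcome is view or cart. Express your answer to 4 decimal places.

0.2283

P(Outcome=view) = 0.060 + 0.069 + 0.077 + 0.073 + 0.070 = 0.349.
P(Outcome=cart) = 0.068 + 0.017 + 0.005 + 0.040 + 0.051 = 0.181.
P(Outcome ∈ {view, cart}) = 0.349 + 0.181 = 0.530; P(Channel=referral, Outcome ∈ {view, cart}) = 0.070 + 0.051 = 0.121.
P(Channel=referral | Outcome ∈ {view, cart}) = 0.121/0.530 = 0.2283.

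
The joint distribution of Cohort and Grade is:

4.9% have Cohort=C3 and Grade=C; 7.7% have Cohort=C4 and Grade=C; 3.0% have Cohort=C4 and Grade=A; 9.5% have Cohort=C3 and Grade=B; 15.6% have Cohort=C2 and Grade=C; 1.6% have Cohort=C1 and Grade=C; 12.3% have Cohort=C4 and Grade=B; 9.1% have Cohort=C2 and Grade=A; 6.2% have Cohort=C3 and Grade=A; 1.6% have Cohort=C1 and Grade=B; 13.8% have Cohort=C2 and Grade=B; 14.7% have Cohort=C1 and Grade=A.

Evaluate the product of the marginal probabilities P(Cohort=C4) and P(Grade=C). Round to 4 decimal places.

P(Cohort=C4) = 0.030 + 0.123 + 0.077 = 0.230.
P(Grade=C) = 0.016 + 0.156 + 0.049 + 0.077 = 0.298.
Product: 0.230 × 0.298 = 0.0685.

0.0685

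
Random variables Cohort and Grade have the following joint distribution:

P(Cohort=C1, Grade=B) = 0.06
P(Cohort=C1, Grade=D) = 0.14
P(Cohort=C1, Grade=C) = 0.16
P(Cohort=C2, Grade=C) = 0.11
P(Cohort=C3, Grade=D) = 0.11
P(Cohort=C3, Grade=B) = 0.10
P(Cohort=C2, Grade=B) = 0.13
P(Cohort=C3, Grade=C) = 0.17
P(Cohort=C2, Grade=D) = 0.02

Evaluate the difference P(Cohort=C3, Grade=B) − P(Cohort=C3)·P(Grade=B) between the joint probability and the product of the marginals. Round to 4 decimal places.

P(Cohort=C3) = 0.10 + 0.17 + 0.11 = 0.38.
P(Grade=B) = 0.06 + 0.13 + 0.10 = 0.29.
P(Cohort=C3, Grade=B) − P(Cohort=C3)P(Grade=B) = 0.10 − 0.38×0.29 = -0.0102.

-0.0102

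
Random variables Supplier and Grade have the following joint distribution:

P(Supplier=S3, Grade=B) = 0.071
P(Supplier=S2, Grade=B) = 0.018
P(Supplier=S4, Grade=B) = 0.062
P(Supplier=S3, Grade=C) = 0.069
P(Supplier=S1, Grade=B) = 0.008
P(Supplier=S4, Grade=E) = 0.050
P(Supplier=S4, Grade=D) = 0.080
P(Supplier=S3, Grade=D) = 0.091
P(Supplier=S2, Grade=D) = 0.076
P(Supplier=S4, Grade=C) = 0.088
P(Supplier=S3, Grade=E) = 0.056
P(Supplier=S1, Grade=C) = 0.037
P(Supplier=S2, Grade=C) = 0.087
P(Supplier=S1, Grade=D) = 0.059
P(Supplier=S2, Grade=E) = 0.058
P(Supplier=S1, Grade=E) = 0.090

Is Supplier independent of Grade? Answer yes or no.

no

P(Supplier=S1) = 0.194 and P(Grade=E) = 0.254, so their product is 0.04928, but P(Supplier=S1, Grade=E) = 0.090. Since these differ, Supplier and Grade are not independent.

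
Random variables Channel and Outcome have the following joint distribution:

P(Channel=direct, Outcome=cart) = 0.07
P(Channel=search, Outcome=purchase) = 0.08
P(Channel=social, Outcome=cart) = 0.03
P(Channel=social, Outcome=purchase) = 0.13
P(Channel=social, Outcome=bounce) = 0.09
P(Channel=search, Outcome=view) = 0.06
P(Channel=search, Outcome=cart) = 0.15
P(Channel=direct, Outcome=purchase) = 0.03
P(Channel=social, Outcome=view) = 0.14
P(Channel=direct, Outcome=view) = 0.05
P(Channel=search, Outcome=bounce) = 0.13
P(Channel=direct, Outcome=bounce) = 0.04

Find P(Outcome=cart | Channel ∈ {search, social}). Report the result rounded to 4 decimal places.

0.2222

P(Channel=search) = 0.13 + 0.06 + 0.15 + 0.08 = 0.42.
P(Channel=social) = 0.09 + 0.14 + 0.03 + 0.13 = 0.39.
P(Channel ∈ {search, social}) = 0.42 + 0.39 = 0.81; P(Outcome=cart, Channel ∈ {search, social}) = 0.15 + 0.03 = 0.18.
P(Outcome=cart | Channel ∈ {search, social}) = 0.18/0.81 = 0.2222.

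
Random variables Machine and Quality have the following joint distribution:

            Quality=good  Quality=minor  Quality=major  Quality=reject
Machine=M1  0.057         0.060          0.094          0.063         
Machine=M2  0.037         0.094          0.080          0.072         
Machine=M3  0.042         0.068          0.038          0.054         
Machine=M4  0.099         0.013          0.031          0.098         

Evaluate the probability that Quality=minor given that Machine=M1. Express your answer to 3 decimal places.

P(Machine=M1) = 0.057 + 0.060 + 0.094 + 0.063 = 0.274.
P(Quality=minor | Machine=M1) = 0.060/0.274 = 0.219.

0.219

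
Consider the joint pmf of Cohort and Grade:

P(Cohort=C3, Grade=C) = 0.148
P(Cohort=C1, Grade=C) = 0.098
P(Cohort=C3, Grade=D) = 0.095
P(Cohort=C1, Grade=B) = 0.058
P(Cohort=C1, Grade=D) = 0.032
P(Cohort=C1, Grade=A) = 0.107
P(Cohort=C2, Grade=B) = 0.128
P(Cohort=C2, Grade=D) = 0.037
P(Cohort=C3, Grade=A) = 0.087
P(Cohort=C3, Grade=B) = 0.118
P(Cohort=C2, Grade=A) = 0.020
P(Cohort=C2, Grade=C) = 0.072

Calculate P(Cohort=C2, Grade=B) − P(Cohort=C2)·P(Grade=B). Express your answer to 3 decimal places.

P(Cohort=C2) = 0.020 + 0.128 + 0.072 + 0.037 = 0.257.
P(Grade=B) = 0.058 + 0.128 + 0.118 = 0.304.
P(Cohort=C2, Grade=B) − P(Cohort=C2)P(Grade=B) = 0.128 − 0.257×0.304 = 0.050.

0.050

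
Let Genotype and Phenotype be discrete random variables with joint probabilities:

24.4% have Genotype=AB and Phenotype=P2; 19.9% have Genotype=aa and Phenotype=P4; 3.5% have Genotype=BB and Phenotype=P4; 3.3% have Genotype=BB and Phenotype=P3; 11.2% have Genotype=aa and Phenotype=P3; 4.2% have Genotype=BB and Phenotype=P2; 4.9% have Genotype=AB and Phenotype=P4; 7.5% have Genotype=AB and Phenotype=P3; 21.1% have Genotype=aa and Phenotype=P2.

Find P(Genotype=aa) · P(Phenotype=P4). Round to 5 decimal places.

P(Genotype=aa) = 0.211 + 0.112 + 0.199 = 0.522.
P(Phenotype=P4) = 0.199 + 0.049 + 0.035 = 0.283.
Product: 0.522 × 0.283 = 0.14773.

0.14773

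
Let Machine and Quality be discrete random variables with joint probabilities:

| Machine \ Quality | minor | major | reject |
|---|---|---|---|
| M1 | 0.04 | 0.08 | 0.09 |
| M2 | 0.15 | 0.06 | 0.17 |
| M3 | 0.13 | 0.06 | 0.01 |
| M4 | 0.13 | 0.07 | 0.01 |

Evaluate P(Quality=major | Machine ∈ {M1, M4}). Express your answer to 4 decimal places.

0.3571

P(Machine=M1) = 0.04 + 0.08 + 0.09 = 0.21.
P(Machine=M4) = 0.13 + 0.07 + 0.01 = 0.21.
P(Machine ∈ {M1, M4}) = 0.21 + 0.21 = 0.42; P(Quality=major, Machine ∈ {M1, M4}) = 0.08 + 0.07 = 0.15.
P(Quality=major | Machine ∈ {M1, M4}) = 0.15/0.42 = 0.3571.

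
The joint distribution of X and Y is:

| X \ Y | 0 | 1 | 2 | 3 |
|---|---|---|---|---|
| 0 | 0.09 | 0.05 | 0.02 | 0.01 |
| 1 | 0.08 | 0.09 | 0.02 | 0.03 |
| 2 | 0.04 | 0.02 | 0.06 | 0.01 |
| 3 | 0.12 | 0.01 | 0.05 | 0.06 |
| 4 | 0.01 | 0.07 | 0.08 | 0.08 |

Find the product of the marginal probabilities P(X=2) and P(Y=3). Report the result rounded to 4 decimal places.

P(X=2) = 0.04 + 0.02 + 0.06 + 0.01 = 0.13.
P(Y=3) = 0.01 + 0.03 + 0.01 + 0.06 + 0.08 = 0.19.
Product: 0.13 × 0.19 = 0.0247.

0.0247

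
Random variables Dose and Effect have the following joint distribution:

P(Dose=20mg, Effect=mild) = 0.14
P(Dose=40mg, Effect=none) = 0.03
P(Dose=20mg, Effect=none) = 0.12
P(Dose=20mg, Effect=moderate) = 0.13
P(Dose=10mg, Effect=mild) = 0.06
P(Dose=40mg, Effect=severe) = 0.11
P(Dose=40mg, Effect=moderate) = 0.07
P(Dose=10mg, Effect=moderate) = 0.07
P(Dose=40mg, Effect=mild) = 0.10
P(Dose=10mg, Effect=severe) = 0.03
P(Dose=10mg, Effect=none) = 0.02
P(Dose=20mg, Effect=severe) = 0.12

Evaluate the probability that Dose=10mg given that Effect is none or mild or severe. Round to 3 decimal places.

P(Effect=none) = 0.02 + 0.12 + 0.03 = 0.17.
P(Effect=mild) = 0.06 + 0.14 + 0.10 = 0.30.
P(Effect=severe) = 0.03 + 0.12 + 0.11 = 0.26.
P(Effect ∈ {none, mild, severe}) = 0.17 + 0.30 + 0.26 = 0.73; P(Dose=10mg, Effect ∈ {none, mild, severe}) = 0.02 + 0.06 + 0.03 = 0.11.
P(Dose=10mg | Effect ∈ {none, mild, severe}) = 0.11/0.73 = 0.151.

0.151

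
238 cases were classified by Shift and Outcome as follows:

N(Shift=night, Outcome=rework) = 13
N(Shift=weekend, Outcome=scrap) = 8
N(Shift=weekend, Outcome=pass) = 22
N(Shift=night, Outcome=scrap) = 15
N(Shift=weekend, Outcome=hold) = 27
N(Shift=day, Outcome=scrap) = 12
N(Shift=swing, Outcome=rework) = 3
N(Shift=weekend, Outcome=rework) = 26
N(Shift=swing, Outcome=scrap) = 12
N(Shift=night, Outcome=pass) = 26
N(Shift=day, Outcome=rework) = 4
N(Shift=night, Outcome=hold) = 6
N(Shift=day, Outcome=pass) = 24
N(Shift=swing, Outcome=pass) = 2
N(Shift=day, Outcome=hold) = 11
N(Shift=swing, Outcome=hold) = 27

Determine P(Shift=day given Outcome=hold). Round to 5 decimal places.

0.15493

Total with Outcome=hold: 11 + 27 + 6 + 27 = 71.
P(Shift=day | Outcome=hold) = 11/71 = 0.15493.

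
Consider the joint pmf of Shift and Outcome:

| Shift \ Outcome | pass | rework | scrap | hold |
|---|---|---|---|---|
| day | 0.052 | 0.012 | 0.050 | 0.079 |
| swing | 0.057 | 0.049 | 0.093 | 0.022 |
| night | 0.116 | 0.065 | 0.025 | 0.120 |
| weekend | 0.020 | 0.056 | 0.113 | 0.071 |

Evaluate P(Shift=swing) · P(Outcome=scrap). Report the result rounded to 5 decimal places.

P(Shift=swing) = 0.057 + 0.049 + 0.093 + 0.022 = 0.221.
P(Outcome=scrap) = 0.050 + 0.093 + 0.025 + 0.113 = 0.281.
Product: 0.221 × 0.281 = 0.06210.

0.06210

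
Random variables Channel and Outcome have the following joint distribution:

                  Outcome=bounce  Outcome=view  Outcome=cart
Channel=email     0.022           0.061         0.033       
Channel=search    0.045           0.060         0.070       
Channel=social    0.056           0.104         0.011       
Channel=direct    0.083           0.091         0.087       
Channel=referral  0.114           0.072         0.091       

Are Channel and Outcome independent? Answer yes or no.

no

P(Channel=social) = 0.171 and P(Outcome=cart) = 0.292, so their product is 0.04993, but P(Channel=social, Outcome=cart) = 0.011. Since these differ, Channel and Outcome are not independent.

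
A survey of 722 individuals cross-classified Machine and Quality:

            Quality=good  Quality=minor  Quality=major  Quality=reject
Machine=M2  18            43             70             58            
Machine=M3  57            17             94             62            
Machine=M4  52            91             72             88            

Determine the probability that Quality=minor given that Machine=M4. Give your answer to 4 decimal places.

Total with Machine=M4: 52 + 91 + 72 + 88 = 303.
P(Quality=minor | Machine=M4) = 91/303 = 0.3003.

0.3003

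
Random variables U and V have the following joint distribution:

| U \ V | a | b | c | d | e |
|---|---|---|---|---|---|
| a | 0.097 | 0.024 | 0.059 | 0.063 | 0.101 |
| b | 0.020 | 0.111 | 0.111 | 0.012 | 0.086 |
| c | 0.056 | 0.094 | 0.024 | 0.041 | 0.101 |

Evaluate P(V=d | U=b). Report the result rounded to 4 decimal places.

P(U=b) = 0.020 + 0.111 + 0.111 + 0.012 + 0.086 = 0.340.
P(V=d | U=b) = 0.012/0.340 = 0.0353.

0.0353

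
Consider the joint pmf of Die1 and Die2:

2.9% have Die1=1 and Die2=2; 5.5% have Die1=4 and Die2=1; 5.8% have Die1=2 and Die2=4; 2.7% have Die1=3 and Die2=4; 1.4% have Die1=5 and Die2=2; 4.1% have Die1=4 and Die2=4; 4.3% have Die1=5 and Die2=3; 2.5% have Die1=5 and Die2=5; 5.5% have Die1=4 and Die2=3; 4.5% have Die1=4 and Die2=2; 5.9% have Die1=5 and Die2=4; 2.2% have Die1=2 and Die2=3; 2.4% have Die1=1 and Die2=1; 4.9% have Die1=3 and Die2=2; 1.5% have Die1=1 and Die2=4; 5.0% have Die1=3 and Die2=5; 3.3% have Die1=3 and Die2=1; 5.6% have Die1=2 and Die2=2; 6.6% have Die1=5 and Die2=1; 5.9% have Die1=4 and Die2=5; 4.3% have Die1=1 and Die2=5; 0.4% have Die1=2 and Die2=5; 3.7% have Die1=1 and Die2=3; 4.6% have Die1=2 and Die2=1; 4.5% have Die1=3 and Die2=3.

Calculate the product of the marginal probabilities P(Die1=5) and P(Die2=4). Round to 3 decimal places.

0.041

P(Die1=5) = 0.066 + 0.014 + 0.043 + 0.059 + 0.025 = 0.207.
P(Die2=4) = 0.015 + 0.058 + 0.027 + 0.041 + 0.059 = 0.200.
Product: 0.207 × 0.200 = 0.041.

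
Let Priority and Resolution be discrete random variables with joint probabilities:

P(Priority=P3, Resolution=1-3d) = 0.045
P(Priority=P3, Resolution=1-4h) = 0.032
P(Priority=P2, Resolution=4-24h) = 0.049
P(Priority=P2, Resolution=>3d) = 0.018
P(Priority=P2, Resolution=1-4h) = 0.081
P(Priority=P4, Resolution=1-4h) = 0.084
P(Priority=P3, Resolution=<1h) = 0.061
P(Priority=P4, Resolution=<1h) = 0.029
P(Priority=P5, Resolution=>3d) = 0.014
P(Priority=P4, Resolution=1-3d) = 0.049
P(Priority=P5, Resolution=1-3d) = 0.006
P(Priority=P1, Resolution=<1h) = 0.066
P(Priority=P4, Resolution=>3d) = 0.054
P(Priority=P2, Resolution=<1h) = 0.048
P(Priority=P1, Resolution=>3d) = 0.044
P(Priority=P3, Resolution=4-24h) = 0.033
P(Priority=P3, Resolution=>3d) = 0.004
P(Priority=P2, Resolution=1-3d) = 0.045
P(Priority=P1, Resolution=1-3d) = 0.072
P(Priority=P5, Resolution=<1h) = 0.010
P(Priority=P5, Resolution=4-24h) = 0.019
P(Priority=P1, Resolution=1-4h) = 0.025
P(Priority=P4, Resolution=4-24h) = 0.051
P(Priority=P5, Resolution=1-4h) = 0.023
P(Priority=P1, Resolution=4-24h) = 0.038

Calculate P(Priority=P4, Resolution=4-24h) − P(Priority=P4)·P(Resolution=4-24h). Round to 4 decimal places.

P(Priority=P4) = 0.029 + 0.084 + 0.051 + 0.049 + 0.054 = 0.267.
P(Resolution=4-24h) = 0.038 + 0.049 + 0.033 + 0.051 + 0.019 = 0.190.
P(Priority=P4, Resolution=4-24h) − P(Priority=P4)P(Resolution=4-24h) = 0.051 − 0.267×0.190 = 0.0003.

0.0003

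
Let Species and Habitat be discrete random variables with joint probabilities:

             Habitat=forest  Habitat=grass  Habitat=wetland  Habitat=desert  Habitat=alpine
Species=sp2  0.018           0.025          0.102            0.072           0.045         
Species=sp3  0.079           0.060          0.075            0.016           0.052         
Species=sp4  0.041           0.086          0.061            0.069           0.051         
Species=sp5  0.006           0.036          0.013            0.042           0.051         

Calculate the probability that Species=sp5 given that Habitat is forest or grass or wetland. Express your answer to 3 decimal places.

P(Habitat=forest) = 0.018 + 0.079 + 0.041 + 0.006 = 0.144.
P(Habitat=grass) = 0.025 + 0.060 + 0.086 + 0.036 = 0.207.
P(Habitat=wetland) = 0.102 + 0.075 + 0.061 + 0.013 = 0.251.
P(Habitat ∈ {forest, grass, wetland}) = 0.144 + 0.207 + 0.251 = 0.602; P(Species=sp5, Habitat ∈ {forest, grass, wetland}) = 0.006 + 0.036 + 0.013 = 0.055.
P(Species=sp5 | Habitat ∈ {forest, grass, wetland}) = 0.055/0.602 = 0.091.

0.091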